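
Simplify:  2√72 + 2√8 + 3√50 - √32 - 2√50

2√72 = 12*√2; 2√8 = 4*√2; 3√50 = 15*√2; √32 = 4*√2; 2√50 = 10*√2
Combine: (12 + 4 + 15 - 4 - 10)·√2 = 17*√2

17*√2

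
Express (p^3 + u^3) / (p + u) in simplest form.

p^2 - p*u + u^2

u^3 + p^3 = (p + u)(p^2 - p*u + u^2).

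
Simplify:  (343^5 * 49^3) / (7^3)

7^18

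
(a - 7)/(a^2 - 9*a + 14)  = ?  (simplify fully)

Factor: a^2 - 9*a + 14 = (a - 7)*(a - 2)
Cancel the common factor (a - 7).

1/(a - 2)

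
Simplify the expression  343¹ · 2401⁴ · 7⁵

343¹ = 7^3; 2401⁴ = 7^16; 7⁵ = 7^5
Combine exponents: 7^24

7^24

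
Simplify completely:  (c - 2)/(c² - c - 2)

Factor: c² - c - 2 = (c + 1)·(c - 2)
Cancel the common factor (c - 2).

1/(c + 1)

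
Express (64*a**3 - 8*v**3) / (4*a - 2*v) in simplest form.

16*a**2 + 8*a*v + 4*v**2

Factor as (a-b)(a**2+ab+b**2) with a=(4*a), b=(2*v).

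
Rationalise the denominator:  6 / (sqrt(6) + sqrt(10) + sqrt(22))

Group as (sqrt(6) + sqrt(10)) + sqrt(22); multiply by (sqrt(6) + sqrt(10)) - sqrt(22), then rationalise the remaining surd.

(-2*sqrt(330) - 3*sqrt(22) + 9*sqrt(10) + 13*sqrt(6))/17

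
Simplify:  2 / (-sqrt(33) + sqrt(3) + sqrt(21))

(6*sqrt(33) + 10*sqrt(21) + 34*sqrt(3) + 4*sqrt(231))/57

Group as (sqrt(3) + sqrt(21)) - sqrt(33); multiply by (sqrt(3) + sqrt(21)) + sqrt(33), then rationalise the remaining surd.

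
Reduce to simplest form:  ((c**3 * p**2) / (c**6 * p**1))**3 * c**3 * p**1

p**4/c**6

Inside the bracket: (c**-3) * p**1
Raise to the power 3: (c**-9) * p**3
Multiply by c**3 * p**1: add exponents.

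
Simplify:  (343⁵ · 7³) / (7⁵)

7^13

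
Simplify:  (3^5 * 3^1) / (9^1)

3^4

3^5 = 3^5; 3^1 = 3^1; 9^1 = 3^2
Combine exponents: 3^4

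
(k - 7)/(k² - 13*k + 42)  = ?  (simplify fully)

1/(k - 6)

Factor: k² - 13*k + 42 = (k - 7)·(k - 6)
Cancel the common factor (k - 7).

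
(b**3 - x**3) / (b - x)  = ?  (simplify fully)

Apply the difference-of-cubes factorisation and cancel (b - x).

b**2 + b*x + x**2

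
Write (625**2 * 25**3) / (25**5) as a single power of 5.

625**2 = 5**8; 25**3 = 5**6; 25**5 = 5**10
Combine exponents: 5**4

5**4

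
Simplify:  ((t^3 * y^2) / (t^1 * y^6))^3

t^6/y^12

Inside the bracket: t^2 * (y^-4)
Raise to the power 3: t^6 * (y^-12)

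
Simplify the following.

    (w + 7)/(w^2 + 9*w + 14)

Factor: w^2 + 9*w + 14 = (w + 2)*(w + 7)
Cancel the common factor (w + 7).

1/(w + 2)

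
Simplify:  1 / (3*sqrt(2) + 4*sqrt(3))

(-3*sqrt(2) + 4*sqrt(3))/30

Multiply numerator and denominator by -3*sqrt(2) + 4*sqrt(3).
Denominator becomes 30; numerator becomes -3*sqrt(2) + 4*sqrt(3).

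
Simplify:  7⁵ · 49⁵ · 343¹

7^18

7⁵ = 7^5; 49⁵ = 7^10; 343¹ = 7^3
Combine exponents: 7^18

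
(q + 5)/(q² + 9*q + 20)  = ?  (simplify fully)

Factor: q² + 9*q + 20 = (q + 5)·(q + 4)
Cancel the common factor (q + 5).

1/(q + 4)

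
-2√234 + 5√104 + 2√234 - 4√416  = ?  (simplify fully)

-6*√26

2√234 = 6*√26; 5√104 = 10*√26; 2√234 = 6*√26; 4√416 = 16*√26
Combine: (-6 + 10 + 6 - 16)·√26 = -6*√26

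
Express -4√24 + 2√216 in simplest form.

4√24 = 8*√6; 2√216 = 12*√6
Combine: (-8 + 12)·√6 = 4*√6

4*√6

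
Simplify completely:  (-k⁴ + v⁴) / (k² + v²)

-k² + v²

Difference of fourth powers: factor out (k² + v²).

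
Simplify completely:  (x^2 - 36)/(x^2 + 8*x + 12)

Factor: x^2 - 36 = (x + 6)*(x - 6);  x^2 + 8*x + 12 = (x + 2)*(x + 6)
Cancel the common factor (x + 6).

(x - 6)/(x + 2)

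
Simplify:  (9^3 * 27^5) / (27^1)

9^3 = 3^6; 27^5 = 3^15; 27^1 = 3^3
Combine exponents: 3^18

3^18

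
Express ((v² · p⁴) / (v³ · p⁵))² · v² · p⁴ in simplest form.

p²

Inside the bracket: (v^-1) · (p^-1)
Raise to the power 2: (v^-2) · (p^-2)
Multiply by v² · p⁴: add exponents.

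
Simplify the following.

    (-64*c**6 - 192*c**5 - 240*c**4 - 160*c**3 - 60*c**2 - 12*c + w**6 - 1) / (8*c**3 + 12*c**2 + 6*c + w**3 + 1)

-8*c**3 - 12*c**2 - 6*c + w**3 - 1

Difference of sixth powers: factor out (w**3 + (2*c + 1)**3).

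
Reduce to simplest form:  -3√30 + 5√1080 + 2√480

3√30 = 3*√30; 5√1080 = 30*√30; 2√480 = 8*√30
Combine: (-3 + 30 + 8)·√30 = 35*√30

35*√30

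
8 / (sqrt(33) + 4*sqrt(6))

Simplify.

(-8*sqrt(33) + 32*sqrt(6))/63

Multiply numerator and denominator by -sqrt(33) + 4*sqrt(6).
Denominator becomes 63; numerator becomes -8*sqrt(33) + 32*sqrt(6).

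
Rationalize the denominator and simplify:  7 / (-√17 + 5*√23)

(7*√17 + 35*√23)/558

Multiply numerator and denominator by √17 + 5*√23.
Denominator becomes 558; numerator becomes 7*√17 + 35*√23.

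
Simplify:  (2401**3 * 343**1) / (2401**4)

7**(-1)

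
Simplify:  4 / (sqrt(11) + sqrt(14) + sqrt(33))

Group as (sqrt(14) + sqrt(33)) + sqrt(11); multiply by (sqrt(14) + sqrt(33)) - sqrt(11), then rationalise the remaining surd.

(-11*sqrt(42) - 4*sqrt(33) + 15*sqrt(14) + 18*sqrt(11))/69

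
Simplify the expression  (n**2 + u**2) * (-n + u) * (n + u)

-n**4 + u**4

Telescope via difference of squares: (u+n)(u-n) = -n**2 + u**2, then repeat with the next factor.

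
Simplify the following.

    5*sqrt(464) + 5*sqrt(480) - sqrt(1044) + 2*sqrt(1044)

5*sqrt(464) = 20*sqrt(29); 5*sqrt(480) = 20*sqrt(30); sqrt(1044) = 6*sqrt(29); 2*sqrt(1044) = 12*sqrt(29)

20*sqrt(30) + 26*sqrt(29)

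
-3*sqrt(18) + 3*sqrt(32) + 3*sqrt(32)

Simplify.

3*sqrt(18) = 9*sqrt(2); 3*sqrt(32) = 12*sqrt(2); 3*sqrt(32) = 12*sqrt(2)
Combine: (-9 + 12 + 12)·sqrt(2) = 15*sqrt(2)

15*sqrt(2)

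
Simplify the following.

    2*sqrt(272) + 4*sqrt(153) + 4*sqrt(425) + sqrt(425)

45*sqrt(17)

2*sqrt(272) = 8*sqrt(17); 4*sqrt(153) = 12*sqrt(17); 4*sqrt(425) = 20*sqrt(17); sqrt(425) = 5*sqrt(17)
Combine: (8 + 12 + 20 + 5)·sqrt(17) = 45*sqrt(17)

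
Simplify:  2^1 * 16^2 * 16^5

2^29

2^1 = 2^1; 16^2 = 2^8; 16^5 = 2^20
Combine exponents: 2^29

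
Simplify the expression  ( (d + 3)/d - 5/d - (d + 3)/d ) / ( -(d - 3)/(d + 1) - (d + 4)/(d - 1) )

Numerator: (d + 3)/d - 5/d - (d + 3)/d = -5/d
Denominator: -(d - 3)/(d + 1) - (d + 4)/(d - 1) = (-2*d² - d - 7)/(d² - 1)
Divide: (-5/d) · ((d² - 1)/(-2*d² - d - 7)) = (5*d² - 5)/(2*d³ + d² + 7*d)

(5*d² - 5)/(2*d³ + d² + 7*d)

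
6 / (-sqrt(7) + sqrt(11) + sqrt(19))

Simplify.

Group as (sqrt(11) + sqrt(19)) - sqrt(7); multiply by (sqrt(11) + sqrt(19)) + sqrt(7), then rationalise the remaining surd.

(-138*sqrt(7) - 6*sqrt(19) + 90*sqrt(11) + 12*sqrt(1463))/307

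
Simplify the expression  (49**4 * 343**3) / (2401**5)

7**(-3)

49**4 = 7**8; 343**3 = 7**9; 2401**5 = 7**20
Combine exponents: 7**(-3)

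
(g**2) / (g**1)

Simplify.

g

Quotient: g**1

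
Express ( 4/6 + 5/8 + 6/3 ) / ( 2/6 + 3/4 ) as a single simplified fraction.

79/26

Numerator: 4/6 + 5/8 + 6/3 = 79/24
Denominator: 2/6 + 3/4 = 13/12
Divide: (79/24) · (12/13) = 79/26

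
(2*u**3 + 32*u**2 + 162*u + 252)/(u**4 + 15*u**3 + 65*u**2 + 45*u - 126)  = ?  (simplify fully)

2/(u - 1)

Factor: 2*u**3 + 32*u**2 + 162*u + 252 = 2*(u + 7)*(u + 3)*(u + 6);  u**4 + 15*u**3 + 65*u**2 + 45*u - 126 = (u + 3)*(u + 6)*(u - 1)*(u + 7)
Cancel the common factors (u + 6), (u + 7), (u + 3).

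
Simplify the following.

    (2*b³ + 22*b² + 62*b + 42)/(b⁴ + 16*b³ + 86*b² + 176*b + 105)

2/(b + 5)

Factor: 2*b³ + 22*b² + 62*b + 42 = 2·(b + 3)·(b + 1)·(b + 7);  b⁴ + 16*b³ + 86*b² + 176*b + 105 = (b + 1)·(b + 7)·(b + 3)·(b + 5)
Cancel the common factors (b + 7), (b + 3), (b + 1).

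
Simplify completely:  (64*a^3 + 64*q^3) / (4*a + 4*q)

16*a^2 - 16*a*q + 16*q^2

Factor as (a+b)(a^2-ab+b^2) with a=(4*q), b=(4*a).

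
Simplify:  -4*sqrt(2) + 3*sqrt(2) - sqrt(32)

-5*sqrt(2)

4*sqrt(2) = 4*sqrt(2); 3*sqrt(2) = 3*sqrt(2); sqrt(32) = 4*sqrt(2)
Combine: (-4 + 3 - 4)·sqrt(2) = -5*sqrt(2)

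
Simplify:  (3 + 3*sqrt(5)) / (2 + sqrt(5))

-3*sqrt(5) + 9

Multiply numerator and denominator by -sqrt(5) + 2.
Denominator becomes -1; numerator becomes -9 + 3*sqrt(5).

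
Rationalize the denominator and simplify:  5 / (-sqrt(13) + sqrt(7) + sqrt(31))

(-125*sqrt(13) - 55*sqrt(31) + 185*sqrt(7) + 10*sqrt(2821))/243

Group as (sqrt(7) + sqrt(31)) - sqrt(13); multiply by (sqrt(7) + sqrt(31)) + sqrt(13), then rationalise the remaining surd.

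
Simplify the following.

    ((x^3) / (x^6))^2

Inside the bracket: (x^-3)
Raise to the power 2: (x^-6)

x^(-6)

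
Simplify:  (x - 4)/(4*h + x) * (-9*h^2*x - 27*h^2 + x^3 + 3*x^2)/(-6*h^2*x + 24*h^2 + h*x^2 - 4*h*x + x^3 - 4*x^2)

(-3*h*x - 9*h + x^2 + 3*x)/(-8*h^2 + 2*h*x + x^2)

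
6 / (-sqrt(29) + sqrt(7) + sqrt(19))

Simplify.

(18*sqrt(29) + 102*sqrt(19) + 246*sqrt(7) + 12*sqrt(3857))/523

Group as (sqrt(7) + sqrt(19)) - sqrt(29); multiply by (sqrt(7) + sqrt(19)) + sqrt(29), then rationalise the remaining surd.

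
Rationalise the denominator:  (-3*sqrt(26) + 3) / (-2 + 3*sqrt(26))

Multiply numerator and denominator by -3*sqrt(26) - 2.
Denominator becomes -230; numerator becomes -3*sqrt(26) + 228.

(-228 + 3*sqrt(26))/230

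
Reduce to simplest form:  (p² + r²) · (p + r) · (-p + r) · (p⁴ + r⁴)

Telescope via difference of squares: (r+p)(r-p) = -p² + r², then repeat with the next factor.

-p⁸ + r⁸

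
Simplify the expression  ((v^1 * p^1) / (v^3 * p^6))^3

1/(p^15*v^6)

Inside the bracket: (v^-2) * (p^-5)
Raise to the power 3: (v^-6) * (p^-15)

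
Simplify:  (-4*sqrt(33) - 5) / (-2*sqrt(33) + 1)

Multiply numerator and denominator by 1 + 2*sqrt(33).
Denominator becomes -131; numerator becomes -269 - 14*sqrt(33).

(14*sqrt(33) + 269)/131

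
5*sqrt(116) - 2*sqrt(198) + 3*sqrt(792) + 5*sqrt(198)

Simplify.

5*sqrt(116) = 10*sqrt(29); 2*sqrt(198) = 6*sqrt(22); 3*sqrt(792) = 18*sqrt(22); 5*sqrt(198) = 15*sqrt(22)

10*sqrt(29) + 27*sqrt(22)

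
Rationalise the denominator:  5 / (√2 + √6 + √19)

(-75*√6 - 115*√2 + 20*√57 + 55*√19)/73

Group as (√6 + √19) + √2; multiply by (√6 + √19) - √2, then rationalise the remaining surd.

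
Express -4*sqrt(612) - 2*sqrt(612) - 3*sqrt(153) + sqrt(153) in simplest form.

-42*sqrt(17)

4*sqrt(612) = 24*sqrt(17); 2*sqrt(612) = 12*sqrt(17); 3*sqrt(153) = 9*sqrt(17); sqrt(153) = 3*sqrt(17)
Combine: (-24 - 12 - 9 + 3)·sqrt(17) = -42*sqrt(17)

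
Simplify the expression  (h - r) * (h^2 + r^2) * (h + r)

Pair the conjugate factors: (h+r)(h-r) = h^2 - r^2, then repeat with the next factor.

h^4 - r^4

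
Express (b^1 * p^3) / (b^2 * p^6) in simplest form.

1/(b*p^3)

Quotient: (b^-1) * (p^-3)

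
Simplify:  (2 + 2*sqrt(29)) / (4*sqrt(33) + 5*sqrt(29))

Multiply numerator and denominator by -4*sqrt(33) + 5*sqrt(29).
Denominator becomes 197; numerator becomes -8*sqrt(957) - 8*sqrt(33) + 10*sqrt(29) + 290.

(-8*sqrt(957) - 8*sqrt(33) + 10*sqrt(29) + 290)/197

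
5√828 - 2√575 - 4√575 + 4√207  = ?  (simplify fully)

12*√23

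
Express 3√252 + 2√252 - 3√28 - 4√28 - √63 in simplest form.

13*√7

3√252 = 18*√7; 2√252 = 12*√7; 3√28 = 6*√7; 4√28 = 8*√7; √63 = 3*√7
Combine: (18 + 12 - 6 - 8 - 3)·√7 = 13*√7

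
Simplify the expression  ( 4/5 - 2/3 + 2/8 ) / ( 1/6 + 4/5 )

23/58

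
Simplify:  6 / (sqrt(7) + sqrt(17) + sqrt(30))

Group as (sqrt(7) + sqrt(17)) + sqrt(30); multiply by (sqrt(7) + sqrt(17)) - sqrt(30), then rationalise the remaining surd.

(-3*sqrt(3570) - 9*sqrt(30) + 30*sqrt(17) + 60*sqrt(7))/110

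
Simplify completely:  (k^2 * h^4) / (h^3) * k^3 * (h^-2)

k^5/h

Quotient: k^2 * h^1
Multiply by k^3 * (h^-2): add exponents.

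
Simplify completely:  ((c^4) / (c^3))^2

c^2

Inside the bracket: c^1
Raise to the power 2: c^2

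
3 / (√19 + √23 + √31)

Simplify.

(-6*√13547 + 33*√31 + 81*√23 + 105*√19)/1627

Group as (√19 + √23) + √31; multiply by (√19 + √23) - √31, then rationalise the remaining surd.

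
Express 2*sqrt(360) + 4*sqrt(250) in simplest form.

2*sqrt(360) = 12*sqrt(10); 4*sqrt(250) = 20*sqrt(10)
Combine: (12 + 20)·sqrt(10) = 32*sqrt(10)

32*sqrt(10)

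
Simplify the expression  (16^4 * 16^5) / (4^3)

2^30

16^4 = 2^16; 16^5 = 2^20; 4^3 = 2^6
Combine exponents: 2^30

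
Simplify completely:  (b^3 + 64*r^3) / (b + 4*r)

Factor as (a+b)(a^2-ab+b^2) with a=(4*r), b=b.

b^2 - 4*b*r + 16*r^2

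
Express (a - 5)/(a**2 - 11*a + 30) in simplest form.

1/(a - 6)

Factor: a**2 - 11*a + 30 = (a - 5)*(a - 6)
Cancel the common factor (a - 5).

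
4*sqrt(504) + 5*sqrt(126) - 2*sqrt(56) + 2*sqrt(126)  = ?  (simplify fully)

41*sqrt(14)

4*sqrt(504) = 24*sqrt(14); 5*sqrt(126) = 15*sqrt(14); 2*sqrt(56) = 4*sqrt(14); 2*sqrt(126) = 6*sqrt(14)
Combine: (24 + 15 - 4 + 6)·sqrt(14) = 41*sqrt(14)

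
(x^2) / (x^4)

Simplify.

x^(-2)

Quotient: (x^-2)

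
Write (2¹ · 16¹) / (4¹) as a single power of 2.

2¹ = 2^1; 16¹ = 2^4; 4¹ = 2^2
Combine exponents: 2^3

2^3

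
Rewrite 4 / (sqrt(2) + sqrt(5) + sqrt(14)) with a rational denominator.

Group as (sqrt(2) + sqrt(14)) + sqrt(5); multiply by (sqrt(2) + sqrt(14)) - sqrt(5), then rationalise the remaining surd.

(-44*sqrt(5) - 68*sqrt(2) + 16*sqrt(35) + 28*sqrt(14))/9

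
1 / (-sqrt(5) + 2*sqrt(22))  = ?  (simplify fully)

Multiply numerator and denominator by sqrt(5) + 2*sqrt(22).
Denominator becomes 83; numerator becomes sqrt(5) + 2*sqrt(22).

(sqrt(5) + 2*sqrt(22))/83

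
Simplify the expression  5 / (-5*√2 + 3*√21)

Multiply numerator and denominator by 5*√2 + 3*√21.
Denominator becomes 139; numerator becomes 25*√2 + 15*√21.

(25*√2 + 15*√21)/139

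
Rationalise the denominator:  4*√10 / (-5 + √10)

(-4*√10 - 8)/3

Multiply numerator and denominator by -5 - √10.
Denominator becomes 15; numerator becomes -20*√10 - 40.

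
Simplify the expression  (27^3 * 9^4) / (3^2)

27^3 = 3^9; 9^4 = 3^8; 3^2 = 3^2
Combine exponents: 3^15

3^15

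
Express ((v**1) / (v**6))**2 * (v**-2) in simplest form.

Inside the bracket: (v**-5)
Raise to the power 2: (v**-10)
Multiply by (v**-2): add exponents.

v**(-12)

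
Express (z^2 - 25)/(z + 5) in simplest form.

Factor: z^2 - 25 = (z - 5)*(z + 5)
Cancel the common factor (z + 5).

z - 5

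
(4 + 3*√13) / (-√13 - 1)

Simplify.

Multiply numerator and denominator by -1 + √13.
Denominator becomes -12; numerator becomes √13 + 35.

(-35 - √13)/12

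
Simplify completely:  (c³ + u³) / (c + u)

u^3 + c^3 = (c + u)(c² - c*u + u²).

c² - c*u + u²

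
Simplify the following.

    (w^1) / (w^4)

w^(-3)

Quotient: (w^-3)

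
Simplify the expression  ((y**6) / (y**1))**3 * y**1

y**16

Inside the bracket: y**5
Raise to the power 3: y**15
Multiply by y**1: add exponents.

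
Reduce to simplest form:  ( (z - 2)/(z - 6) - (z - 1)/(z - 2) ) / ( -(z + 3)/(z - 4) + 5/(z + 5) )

Numerator: (z - 2)/(z - 6) - (z - 1)/(z - 2) = (3*z - 2)/(z² - 8*z + 12)
Denominator: -(z + 3)/(z - 4) + 5/(z + 5) = (-z² - 3*z - 35)/(z² + z - 20)
Divide: ((3*z - 2)/(z² - 8*z + 12)) · ((z² + z - 20)/(-z² - 3*z - 35)) = (-3*z³ - z² + 62*z - 40)/(z⁴ - 5*z³ + 23*z² - 244*z + 420)

(-3*z³ - z² + 62*z - 40)/(z⁴ - 5*z³ + 23*z² - 244*z + 420)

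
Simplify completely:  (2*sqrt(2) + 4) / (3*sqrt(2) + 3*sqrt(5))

Multiply numerator and denominator by -3*sqrt(5) + 3*sqrt(2).
Denominator becomes -27; numerator becomes -12*sqrt(5) - 6*sqrt(10) + 12 + 12*sqrt(2).

(-4*sqrt(2) - 4 + 2*sqrt(10) + 4*sqrt(5))/9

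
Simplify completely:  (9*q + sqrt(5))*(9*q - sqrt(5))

(9*q)^2 - (sqrt(5))^2 = 81*q^2 - 5.

81*q^2 - 5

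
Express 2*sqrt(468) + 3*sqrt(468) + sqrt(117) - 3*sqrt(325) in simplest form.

18*sqrt(13)

2*sqrt(468) = 12*sqrt(13); 3*sqrt(468) = 18*sqrt(13); sqrt(117) = 3*sqrt(13); 3*sqrt(325) = 15*sqrt(13)
Combine: (12 + 18 + 3 - 15)·sqrt(13) = 18*sqrt(13)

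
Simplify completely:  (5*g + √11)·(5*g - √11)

Product of conjugates: (P+Q)(P-Q) = P^2 - Q^2.

25*g² - 11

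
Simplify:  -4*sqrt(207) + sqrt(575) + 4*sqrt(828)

4*sqrt(207) = 12*sqrt(23); sqrt(575) = 5*sqrt(23); 4*sqrt(828) = 24*sqrt(23)
Combine: (-12 + 5 + 24)·sqrt(23) = 17*sqrt(23)

17*sqrt(23)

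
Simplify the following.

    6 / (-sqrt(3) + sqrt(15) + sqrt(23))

(-210*sqrt(3) - 30*sqrt(23) + 66*sqrt(15) + 36*sqrt(115))/155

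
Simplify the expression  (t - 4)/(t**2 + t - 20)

Factor: t**2 + t - 20 = (t - 4)*(t + 5)
Cancel the common factor (t - 4).

1/(t + 5)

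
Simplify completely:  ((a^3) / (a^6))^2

Inside the bracket: (a^-3)
Raise to the power 2: (a^-6)

a^(-6)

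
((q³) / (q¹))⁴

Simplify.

q⁸

Inside the bracket: q²
Raise to the power 4: q⁸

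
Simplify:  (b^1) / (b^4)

Quotient: (b^-3)

b^(-3)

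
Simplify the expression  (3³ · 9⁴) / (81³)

3³ = 3^3; 9⁴ = 3^8; 81³ = 3^12
Combine exponents: 3^(-1)

3^(-1)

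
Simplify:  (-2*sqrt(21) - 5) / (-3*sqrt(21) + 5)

Multiply numerator and denominator by 5 + 3*sqrt(21).
Denominator becomes -164; numerator becomes -151 - 25*sqrt(21).

(25*sqrt(21) + 151)/164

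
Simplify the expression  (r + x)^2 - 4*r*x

(r - x)^2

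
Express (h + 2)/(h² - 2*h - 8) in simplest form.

1/(h - 4)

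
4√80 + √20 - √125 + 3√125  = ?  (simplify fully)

28*√5

4√80 = 16*√5; √20 = 2*√5; √125 = 5*√5; 3√125 = 15*√5
Combine: (16 + 2 - 5 + 15)·√5 = 28*√5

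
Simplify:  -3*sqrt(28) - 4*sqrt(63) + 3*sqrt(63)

-9*sqrt(7)

3*sqrt(28) = 6*sqrt(7); 4*sqrt(63) = 12*sqrt(7); 3*sqrt(63) = 9*sqrt(7)
Combine: (-6 - 12 + 9)·sqrt(7) = -9*sqrt(7)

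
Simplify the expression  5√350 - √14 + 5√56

5√350 = 25*√14; √14 = √14; 5√56 = 10*√14
Combine: (25 - 1 + 10)·√14 = 34*√14

34*√14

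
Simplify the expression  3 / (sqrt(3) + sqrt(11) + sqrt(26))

Group as (sqrt(3) + sqrt(26)) + sqrt(11); multiply by (sqrt(3) + sqrt(26)) - sqrt(11), then rationalise the remaining surd.

(-9*sqrt(11) - 17*sqrt(3) + sqrt(858) + 6*sqrt(26))/2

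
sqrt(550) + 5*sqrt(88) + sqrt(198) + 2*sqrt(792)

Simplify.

sqrt(550) = 5*sqrt(22); 5*sqrt(88) = 10*sqrt(22); sqrt(198) = 3*sqrt(22); 2*sqrt(792) = 12*sqrt(22)
Combine: (5 + 10 + 3 + 12)·sqrt(22) = 30*sqrt(22)

30*sqrt(22)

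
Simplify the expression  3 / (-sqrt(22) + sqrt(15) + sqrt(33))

(-39*sqrt(22) + 6*sqrt(33) + 60*sqrt(15) + 99*sqrt(10))/652

Group as (sqrt(15) + sqrt(33)) - sqrt(22); multiply by (sqrt(15) + sqrt(33)) + sqrt(22), then rationalise the remaining surd.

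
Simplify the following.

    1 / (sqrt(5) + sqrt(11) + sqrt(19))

(-2*sqrt(1045) - 3*sqrt(19) + 13*sqrt(11) + 25*sqrt(5))/211

Group as (sqrt(5) + sqrt(19)) + sqrt(11); multiply by (sqrt(5) + sqrt(19)) - sqrt(11), then rationalise the remaining surd.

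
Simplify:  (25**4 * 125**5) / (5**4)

25**4 = 5**8; 125**5 = 5**15; 5**4 = 5**4
Combine exponents: 5**19

5**19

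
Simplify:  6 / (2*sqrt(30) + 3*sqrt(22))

Multiply numerator and denominator by -2*sqrt(30) + 3*sqrt(22).
Denominator becomes 78; numerator becomes -12*sqrt(30) + 18*sqrt(22).

(-2*sqrt(30) + 3*sqrt(22))/13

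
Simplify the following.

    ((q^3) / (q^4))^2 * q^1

1/q

Inside the bracket: (q^-1)
Raise to the power 2: (q^-2)
Multiply by q^1: add exponents.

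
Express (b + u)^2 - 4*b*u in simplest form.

Expand the square and combine the 4*b*u term.

(b - u)^2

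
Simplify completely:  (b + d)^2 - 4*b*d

Expanding gives b^2 - 2*b*d + d^2, a perfect square.

(b - d)^2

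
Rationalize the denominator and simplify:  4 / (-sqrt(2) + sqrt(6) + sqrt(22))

(-18*sqrt(6) - 4*sqrt(66) + 26*sqrt(2) + 14*sqrt(22))/37

Group as (sqrt(6) + sqrt(22)) - sqrt(2); multiply by (sqrt(6) + sqrt(22)) + sqrt(2), then rationalise the remaining surd.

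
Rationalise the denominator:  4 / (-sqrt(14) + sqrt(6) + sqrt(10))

(-2*sqrt(14) + 10*sqrt(10) + 18*sqrt(6) + 4*sqrt(210))/59

Group as (sqrt(6) + sqrt(10)) - sqrt(14); multiply by (sqrt(6) + sqrt(10)) + sqrt(14), then rationalise the remaining surd.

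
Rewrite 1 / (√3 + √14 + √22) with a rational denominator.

(-4*√231 - 5*√22 + 11*√14 + 33*√3)/143

Group as (√3 + √14) + √22; multiply by (√3 + √14) - √22, then rationalise the remaining surd.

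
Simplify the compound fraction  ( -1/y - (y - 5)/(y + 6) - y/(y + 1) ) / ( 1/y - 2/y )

Numerator: -1/y - (y - 5)/(y + 6) - y/(y + 1) = (-2*y^3 - 3*y^2 - 2*y - 6)/(y^3 + 7*y^2 + 6*y)
Denominator: 1/y - 2/y = -1/y
Divide: ((-2*y^3 - 3*y^2 - 2*y - 6)/(y^3 + 7*y^2 + 6*y)) · (-y) = (2*y^3 + 3*y^2 + 2*y + 6)/(y^2 + 7*y + 6)

(2*y^3 + 3*y^2 + 2*y + 6)/(y^2 + 7*y + 6)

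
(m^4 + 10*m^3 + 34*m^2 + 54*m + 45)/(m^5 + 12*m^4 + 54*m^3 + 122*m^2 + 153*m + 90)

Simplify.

Factor: m^4 + 10*m^3 + 34*m^2 + 54*m + 45 = (m + 3)*(m + 5)*(m^2 + 2*m + 3);  m^5 + 12*m^4 + 54*m^3 + 122*m^2 + 153*m + 90 = (m + 5)*(m + 2)*(m + 3)*(m^2 + 2*m + 3)
Cancel the common factors (m^2 + 2*m + 3), (m + 3), (m + 5).

1/(m + 2)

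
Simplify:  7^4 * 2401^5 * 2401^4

7^40

7^4 = 7^4; 2401^5 = 7^20; 2401^4 = 7^16
Combine exponents: 7^40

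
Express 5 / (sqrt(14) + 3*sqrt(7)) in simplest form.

(-5*sqrt(14) + 15*sqrt(7))/49

Multiply numerator and denominator by -sqrt(14) + 3*sqrt(7).
Denominator becomes 49; numerator becomes -5*sqrt(14) + 15*sqrt(7).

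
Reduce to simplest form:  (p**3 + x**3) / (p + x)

Apply the sum-of-cubes factorisation and cancel (p + x).

p**2 - p*x + x**2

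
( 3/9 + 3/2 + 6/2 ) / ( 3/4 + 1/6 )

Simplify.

58/11

Numerator: 3/9 + 3/2 + 6/2 = 29/6
Denominator: 3/4 + 1/6 = 11/12
Divide: (29/6) · (12/11) = 58/11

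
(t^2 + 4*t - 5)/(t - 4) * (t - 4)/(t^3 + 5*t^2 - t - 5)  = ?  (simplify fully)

1/(t + 1)

Factor: t^2 + 4*t - 5 = (t - 1)*(t + 5);  t^3 + 5*t^2 - t - 5 = (t + 5)*(t - 1)*(t + 1)
Cancel the common factors (t - 1), (t + 5), (t - 4).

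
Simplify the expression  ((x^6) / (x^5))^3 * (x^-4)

1/x

Inside the bracket: x^1
Raise to the power 3: x^3
Multiply by (x^-4): add exponents.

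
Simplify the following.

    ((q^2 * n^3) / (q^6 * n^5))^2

1/(n^4*q^8)

Inside the bracket: (q^-4) * (n^-2)
Raise to the power 2: (q^-8) * (n^-4)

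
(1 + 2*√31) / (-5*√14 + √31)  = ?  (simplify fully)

Multiply numerator and denominator by √31 + 5*√14.
Denominator becomes -319; numerator becomes √31 + 5*√14 + 62 + 10*√434.

(-10*√434 - 62 - 5*√14 - √31)/319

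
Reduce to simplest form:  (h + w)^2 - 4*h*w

(h - w)^2

After expansion: h^2 - 2*h*w + w^2 — a perfect-square trinomial.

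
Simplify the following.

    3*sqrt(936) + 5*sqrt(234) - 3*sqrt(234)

24*sqrt(26)

3*sqrt(936) = 18*sqrt(26); 5*sqrt(234) = 15*sqrt(26); 3*sqrt(234) = 9*sqrt(26)
Combine: (18 + 15 - 9)·sqrt(26) = 24*sqrt(26)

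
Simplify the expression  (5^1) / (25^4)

5^1 = 5^1; 25^4 = 5^8
Combine exponents: 5^(-7)

5^(-7)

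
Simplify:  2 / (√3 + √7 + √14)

(-7*√6 - 2*√14 + 5*√7 + 9*√3)/17

Group as (√3 + √14) + √7; multiply by (√3 + √14) - √7, then rationalise the remaining surd.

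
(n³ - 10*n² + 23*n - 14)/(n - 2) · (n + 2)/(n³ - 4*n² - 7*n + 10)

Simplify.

(n - 7)/(n - 5)

Factor: n³ - 10*n² + 23*n - 14 = (n - 1)·(n - 2)·(n - 7);  n³ - 4*n² - 7*n + 10 = (n - 5)·(n - 1)·(n + 2)
Cancel the common factors (n - 2), (n - 1), (n + 2).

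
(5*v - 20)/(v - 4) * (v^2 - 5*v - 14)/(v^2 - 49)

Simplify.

Factor: 5*v - 20 = 5*(v - 4);  v^2 - 5*v - 14 = (v - 7)*(v + 2);  v^2 - 49 = (v - 7)*(v + 7)
Cancel the common factors (v - 7), (v - 4).

(5*v + 10)/(v + 7)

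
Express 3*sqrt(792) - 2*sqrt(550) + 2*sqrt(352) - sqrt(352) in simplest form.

3*sqrt(792) = 18*sqrt(22); 2*sqrt(550) = 10*sqrt(22); 2*sqrt(352) = 8*sqrt(22); sqrt(352) = 4*sqrt(22)
Combine: (18 - 10 + 8 - 4)·sqrt(22) = 12*sqrt(22)

12*sqrt(22)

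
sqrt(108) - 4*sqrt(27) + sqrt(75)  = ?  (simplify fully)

-sqrt(3)

sqrt(108) = 6*sqrt(3); 4*sqrt(27) = 12*sqrt(3); sqrt(75) = 5*sqrt(3)
Combine: (6 - 12 + 5)·sqrt(3) = -sqrt(3)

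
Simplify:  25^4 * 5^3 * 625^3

25^4 = 5^8; 5^3 = 5^3; 625^3 = 5^12
Combine exponents: 5^23

5^23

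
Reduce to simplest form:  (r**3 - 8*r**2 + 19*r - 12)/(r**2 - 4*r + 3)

Factor: r**3 - 8*r**2 + 19*r - 12 = (r - 1)*(r - 3)*(r - 4);  r**2 - 4*r + 3 = (r - 1)*(r - 3)
Cancel the common factors (r - 1), (r - 3).

r - 4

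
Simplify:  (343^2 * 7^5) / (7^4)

7^7

343^2 = 7^6; 7^5 = 7^5; 7^4 = 7^4
Combine exponents: 7^7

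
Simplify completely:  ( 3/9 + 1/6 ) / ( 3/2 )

Numerator: 3/9 + 1/6 = 1/2
Denominator: 3/2 = 3/2
Divide: (1/2) · (2/3) = 1/3

1/3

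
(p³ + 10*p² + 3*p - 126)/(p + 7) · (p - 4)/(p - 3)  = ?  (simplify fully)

Factor: p³ + 10*p² + 3*p - 126 = (p - 3)·(p + 7)·(p + 6)
Cancel the common factors (p - 3), (p + 7).

p² + 2*p - 24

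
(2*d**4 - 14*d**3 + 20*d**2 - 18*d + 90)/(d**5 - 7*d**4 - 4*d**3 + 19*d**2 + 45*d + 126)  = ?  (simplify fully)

Factor: 2*d**4 - 14*d**3 + 20*d**2 - 18*d + 90 = 2*(d**2 + d + 3)*(d - 3)*(d - 5);  d**5 - 7*d**4 - 4*d**3 + 19*d**2 + 45*d + 126 = (d - 3)*(d - 7)*(d + 2)*(d**2 + d + 3)
Cancel the common factors (d**2 + d + 3), (d - 3).

(2*d - 10)/(d**2 - 5*d - 14)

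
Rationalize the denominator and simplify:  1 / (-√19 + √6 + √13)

(6*√13 + 13*√6 + √1482)/156

Group as (√6 + √13) - √19; multiply by (√6 + √13) + √19, then rationalise the remaining surd.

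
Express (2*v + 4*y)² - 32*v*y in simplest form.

Expand the square and combine the 32*v*y term.

4*(v - 2*y)²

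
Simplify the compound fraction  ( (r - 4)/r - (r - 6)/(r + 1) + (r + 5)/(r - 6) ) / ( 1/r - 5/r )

Numerator: (r - 4)/r - (r - 6)/(r + 1) + (r + 5)/(r - 6) = (r^3 + 9*r^2 - 17*r + 24)/(r^3 - 5*r^2 - 6*r)
Denominator: 1/r - 5/r = -4/r
Divide: ((r^3 + 9*r^2 - 17*r + 24)/(r^3 - 5*r^2 - 6*r)) · (-r/4) = (-r^3 - 9*r^2 + 17*r - 24)/(4*r^2 - 20*r - 24)

(-r^3 - 9*r^2 + 17*r - 24)/(4*r^2 - 20*r - 24)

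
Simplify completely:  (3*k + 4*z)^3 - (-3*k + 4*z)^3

54*k^3 + 288*k*z^2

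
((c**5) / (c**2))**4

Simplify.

c**12

Inside the bracket: c**3
Raise to the power 4: c**12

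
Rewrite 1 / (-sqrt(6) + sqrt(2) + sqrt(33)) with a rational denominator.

(-37*sqrt(2) - 12*sqrt(11) + 29*sqrt(6) + 25*sqrt(33))/577

Group as (sqrt(2) + sqrt(33)) - sqrt(6); multiply by (sqrt(2) + sqrt(33)) + sqrt(6), then rationalise the remaining surd.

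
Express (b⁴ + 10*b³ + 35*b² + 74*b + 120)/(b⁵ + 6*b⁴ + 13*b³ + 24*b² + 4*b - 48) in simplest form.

Factor: b⁴ + 10*b³ + 35*b² + 74*b + 120 = (b + 4)·(b + 5)·(b² + b + 6);  b⁵ + 6*b⁴ + 13*b³ + 24*b² + 4*b - 48 = (b + 2)·(b - 1)·(b + 4)·(b² + b + 6)
Cancel the common factors (b² + b + 6), (b + 4).

(b + 5)/(b² + b - 2)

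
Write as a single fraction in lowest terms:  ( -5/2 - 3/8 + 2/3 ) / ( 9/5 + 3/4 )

Numerator: -5/2 - 3/8 + 2/3 = -53/24
Denominator: 9/5 + 3/4 = 51/20
Divide: (-53/24) · (20/51) = -265/306

-265/306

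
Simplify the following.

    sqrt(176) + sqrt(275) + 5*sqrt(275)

34*sqrt(11)

sqrt(176) = 4*sqrt(11); sqrt(275) = 5*sqrt(11); 5*sqrt(275) = 25*sqrt(11)
Combine: (4 + 5 + 25)·sqrt(11) = 34*sqrt(11)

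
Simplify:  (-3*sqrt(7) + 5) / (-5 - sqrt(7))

(-23 + 10*sqrt(7))/9

Multiply numerator and denominator by -5 + sqrt(7).
Denominator becomes 18; numerator becomes -46 + 20*sqrt(7).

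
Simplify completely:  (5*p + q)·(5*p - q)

25*p² - q²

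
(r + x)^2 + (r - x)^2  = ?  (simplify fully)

Write as f(r,x) + f(r,-x) and expand.

2*r^2 + 2*x^2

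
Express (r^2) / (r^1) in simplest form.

Quotient: r^1

r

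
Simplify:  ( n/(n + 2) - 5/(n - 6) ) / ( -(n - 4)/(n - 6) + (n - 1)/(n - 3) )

(-n^3 + 14*n^2 - 23*n - 30)/(6*n + 12)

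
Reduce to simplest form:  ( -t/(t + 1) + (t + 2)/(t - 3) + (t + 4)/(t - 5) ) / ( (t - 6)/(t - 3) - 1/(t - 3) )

(t^3 + 8*t^2 - 39*t - 22)/(t^3 - 11*t^2 + 23*t + 35)

Numerator: -t/(t + 1) + (t + 2)/(t - 3) + (t + 4)/(t - 5) = (t^3 + 8*t^2 - 39*t - 22)/(t^3 - 7*t^2 + 7*t + 15)
Denominator: (t - 6)/(t - 3) - 1/(t - 3) = (t - 7)/(t - 3)
Divide: ((t^3 + 8*t^2 - 39*t - 22)/(t^3 - 7*t^2 + 7*t + 15)) · ((t - 3)/(t - 7)) = (t^3 + 8*t^2 - 39*t - 22)/(t^3 - 11*t^2 + 23*t + 35)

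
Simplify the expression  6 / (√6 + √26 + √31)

Group as (√6 + √31) + √26; multiply by (√6 + √31) - √26, then rationalise the remaining surd.

(-24*√1209 + 6*√31 + 66*√26 + 306*√6)/623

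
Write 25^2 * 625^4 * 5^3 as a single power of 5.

25^2 = 5^4; 625^4 = 5^16; 5^3 = 5^3
Combine exponents: 5^23

5^23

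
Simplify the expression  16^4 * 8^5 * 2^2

2^33

16^4 = 2^16; 8^5 = 2^15; 2^2 = 2^2
Combine exponents: 2^33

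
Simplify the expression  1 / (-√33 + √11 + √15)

Group as (√11 + √15) - √33; multiply by (√11 + √15) + √33, then rationalise the remaining surd.

(7*√33 + 29*√15 + 37*√11 + 66*√5)/611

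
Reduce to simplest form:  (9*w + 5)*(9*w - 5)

Product of conjugates: (P+Q)(P-Q) = P^2 - Q^2.

81*w^2 - 25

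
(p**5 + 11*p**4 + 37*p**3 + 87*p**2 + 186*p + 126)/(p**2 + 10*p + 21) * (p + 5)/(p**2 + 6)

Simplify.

p**2 + 6*p + 5

Factor: p**5 + 11*p**4 + 37*p**3 + 87*p**2 + 186*p + 126 = (p + 1)*(p + 7)*(p + 3)*(p**2 + 6);  p**2 + 10*p + 21 = (p + 7)*(p + 3)
Cancel the common factors (p**2 + 6), (p + 3), (p + 7).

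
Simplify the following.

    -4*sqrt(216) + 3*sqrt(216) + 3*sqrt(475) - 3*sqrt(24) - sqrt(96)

4*sqrt(216) = 24*sqrt(6); 3*sqrt(216) = 18*sqrt(6); 3*sqrt(475) = 15*sqrt(19); 3*sqrt(24) = 6*sqrt(6); sqrt(96) = 4*sqrt(6)

-16*sqrt(6) + 15*sqrt(19)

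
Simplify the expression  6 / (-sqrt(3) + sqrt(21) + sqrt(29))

(-282*sqrt(3) - 30*sqrt(29) + 66*sqrt(21) + 36*sqrt(203))/227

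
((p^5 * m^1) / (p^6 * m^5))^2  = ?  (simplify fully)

1/(m^8*p^2)

Inside the bracket: (p^-1) * (m^-4)
Raise to the power 2: (p^-2) * (m^-8)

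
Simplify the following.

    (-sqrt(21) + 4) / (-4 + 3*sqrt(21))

(-47 + 8*sqrt(21))/173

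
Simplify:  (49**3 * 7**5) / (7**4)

7**7

49**3 = 7**6; 7**5 = 7**5; 7**4 = 7**4
Combine exponents: 7**7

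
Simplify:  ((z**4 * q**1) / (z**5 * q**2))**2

Inside the bracket: (z**-1) * (q**-1)
Raise to the power 2: (z**-2) * (q**-2)

1/(q**2*z**2)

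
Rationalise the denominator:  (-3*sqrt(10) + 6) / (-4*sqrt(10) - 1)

(-9*sqrt(10) + 42)/53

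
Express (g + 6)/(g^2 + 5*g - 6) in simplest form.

Factor: g^2 + 5*g - 6 = (g - 1)*(g + 6)
Cancel the common factor (g + 6).

1/(g - 1)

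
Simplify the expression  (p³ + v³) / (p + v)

p² - p*v + v²

Apply the sum-of-cubes factorisation and cancel (p + v).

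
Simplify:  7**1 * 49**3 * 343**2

7**13

7**1 = 7**1; 49**3 = 7**6; 343**2 = 7**6
Combine exponents: 7**13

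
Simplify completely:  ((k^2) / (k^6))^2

k^(-8)

Inside the bracket: (k^-4)
Raise to the power 2: (k^-8)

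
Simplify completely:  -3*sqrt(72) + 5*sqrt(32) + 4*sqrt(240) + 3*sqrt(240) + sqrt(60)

2*sqrt(2) + 30*sqrt(15)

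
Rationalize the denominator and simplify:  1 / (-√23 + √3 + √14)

(3*√23 + 6*√14 + 17*√3 + √966)/66

Group as (√3 + √14) - √23; multiply by (√3 + √14) + √23, then rationalise the remaining surd.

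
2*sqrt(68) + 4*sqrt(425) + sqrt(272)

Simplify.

2*sqrt(68) = 4*sqrt(17); 4*sqrt(425) = 20*sqrt(17); sqrt(272) = 4*sqrt(17)
Combine: (4 + 20 + 4)·sqrt(17) = 28*sqrt(17)

28*sqrt(17)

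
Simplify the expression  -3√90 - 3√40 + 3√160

-3*√10

3√90 = 9*√10; 3√40 = 6*√10; 3√160 = 12*√10
Combine: (-9 - 6 + 12)·√10 = -3*√10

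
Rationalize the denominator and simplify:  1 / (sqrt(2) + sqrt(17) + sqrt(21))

(-sqrt(714) - sqrt(21) + 3*sqrt(17) + 18*sqrt(2))/66

Group as (sqrt(2) + sqrt(21)) + sqrt(17); multiply by (sqrt(2) + sqrt(21)) - sqrt(17), then rationalise the remaining surd.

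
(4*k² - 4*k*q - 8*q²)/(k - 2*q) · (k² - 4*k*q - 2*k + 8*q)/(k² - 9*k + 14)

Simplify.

(4*k² - 12*k*q - 16*q²)/(k - 7)

Factor: 4*k² - 4*k*q - 8*q² = 4·(k + q)·(k - 2*q);  k² - 4*k*q - 2*k + 8*q = (k - 2)·(k - 4*q);  k² - 9*k + 14 = (k - 7)·(k - 2)
Cancel the common factors (k - 2*q), (k - 2).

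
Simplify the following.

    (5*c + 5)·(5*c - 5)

Product of conjugates: (P+Q)(P-Q) = P^2 - Q^2.

25*c² - 25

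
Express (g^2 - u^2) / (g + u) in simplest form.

Factor g^2 - u^2 and cancel (g + u).

g - u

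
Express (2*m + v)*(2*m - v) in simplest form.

Difference of squares with P = 2*m, Q = v.

4*m^2 - v^2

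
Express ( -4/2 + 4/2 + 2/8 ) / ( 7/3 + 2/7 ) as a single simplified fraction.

21/220

Numerator: -4/2 + 4/2 + 2/8 = 1/4
Denominator: 7/3 + 2/7 = 55/21
Divide: (1/4) · (21/55) = 21/220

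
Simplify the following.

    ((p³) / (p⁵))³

p^(-6)

Inside the bracket: (p^-2)
Raise to the power 3: (p^-6)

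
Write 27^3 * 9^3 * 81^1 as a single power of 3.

27^3 = 3^9; 9^3 = 3^6; 81^1 = 3^4
Combine exponents: 3^19

3^19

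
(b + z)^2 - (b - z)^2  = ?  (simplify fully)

Only the odd-power cross terms survive.

4*b*z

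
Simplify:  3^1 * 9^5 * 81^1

3^15

3^1 = 3^1; 9^5 = 3^10; 81^1 = 3^4
Combine exponents: 3^15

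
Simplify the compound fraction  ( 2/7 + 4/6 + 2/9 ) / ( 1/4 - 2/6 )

-296/21

Numerator: 2/7 + 4/6 + 2/9 = 74/63
Denominator: 1/4 - 2/6 = -1/12
Divide: (74/63) · (-12) = -296/21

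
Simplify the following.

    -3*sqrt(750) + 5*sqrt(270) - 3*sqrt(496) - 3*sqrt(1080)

3*sqrt(750) = 15*sqrt(30); 5*sqrt(270) = 15*sqrt(30); 3*sqrt(496) = 12*sqrt(31); 3*sqrt(1080) = 18*sqrt(30)

-18*sqrt(30) - 12*sqrt(31)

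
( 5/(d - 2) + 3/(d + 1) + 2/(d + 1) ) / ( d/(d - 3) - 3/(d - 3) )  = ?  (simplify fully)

(10*d - 5)/(d² - d - 2)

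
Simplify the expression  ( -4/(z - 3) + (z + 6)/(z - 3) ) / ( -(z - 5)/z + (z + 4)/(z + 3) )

(z³ + 5*z² + 6*z)/(6*z² - 3*z - 45)

Numerator: -4/(z - 3) + (z + 6)/(z - 3) = (z + 2)/(z - 3)
Denominator: -(z - 5)/z + (z + 4)/(z + 3) = (6*z + 15)/(z² + 3*z)
Divide: ((z + 2)/(z - 3)) · ((z² + 3*z)/(6*z + 15)) = (z³ + 5*z² + 6*z)/(6*z² - 3*z - 45)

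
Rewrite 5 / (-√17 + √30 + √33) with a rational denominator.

(-115*√17 + 35*√33 + 50*√30 + 15*√1870)/922

Group as (√30 + √33) - √17; multiply by (√30 + √33) + √17, then rationalise the remaining surd.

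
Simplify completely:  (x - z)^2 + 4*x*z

(x + z)^2

Expanding gives x^2 + 2*x*z + z^2, a perfect square.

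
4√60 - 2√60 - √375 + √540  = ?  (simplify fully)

5*√15

4√60 = 8*√15; 2√60 = 4*√15; √375 = 5*√15; √540 = 6*√15
Combine: (8 - 4 - 5 + 6)·√15 = 5*√15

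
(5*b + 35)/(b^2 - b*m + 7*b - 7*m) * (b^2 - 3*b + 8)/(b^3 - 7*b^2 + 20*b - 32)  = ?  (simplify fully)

Factor: 5*b + 35 = 5*(b + 7);  b^2 - b*m + 7*b - 7*m = (b - m)*(b + 7);  b^3 - 7*b^2 + 20*b - 32 = (b^2 - 3*b + 8)*(b - 4)
Cancel the common factors (b^2 - 3*b + 8), (b + 7).

5/(b^2 - b*m - 4*b + 4*m)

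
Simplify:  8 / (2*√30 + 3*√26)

(-8*√30 + 12*√26)/57

Multiply numerator and denominator by -2*√30 + 3*√26.
Denominator becomes 114; numerator becomes -16*√30 + 24*√26.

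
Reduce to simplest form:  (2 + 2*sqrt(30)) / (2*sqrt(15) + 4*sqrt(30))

(-15*sqrt(2) - sqrt(15) + 2*sqrt(30) + 60)/105

Multiply numerator and denominator by -2*sqrt(15) + 4*sqrt(30).
Denominator becomes 420; numerator becomes -60*sqrt(2) - 4*sqrt(15) + 8*sqrt(30) + 240.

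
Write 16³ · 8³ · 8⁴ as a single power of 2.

2^33

16³ = 2^12; 8³ = 2^9; 8⁴ = 2^12
Combine exponents: 2^33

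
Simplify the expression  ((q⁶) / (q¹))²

Inside the bracket: q⁵
Raise to the power 2: q^10

q^10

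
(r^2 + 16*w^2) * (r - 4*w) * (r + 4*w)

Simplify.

Pair the conjugate factors: (r+(4*w))(r-(4*w)) = r^2 - 16*w^2, then repeat with the next factor.

r^4 - 256*w^4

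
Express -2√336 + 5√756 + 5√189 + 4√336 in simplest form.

2√336 = 8*√21; 5√756 = 30*√21; 5√189 = 15*√21; 4√336 = 16*√21
Combine: (-8 + 30 + 15 + 16)·√21 = 53*√21

53*√21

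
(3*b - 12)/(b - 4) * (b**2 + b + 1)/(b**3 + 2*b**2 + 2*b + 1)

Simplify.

3/(b + 1)

Factor: 3*b - 12 = 3*(b - 4);  b**3 + 2*b**2 + 2*b + 1 = (b + 1)*(b**2 + b + 1)
Cancel the common factors (b**2 + b + 1), (b - 4).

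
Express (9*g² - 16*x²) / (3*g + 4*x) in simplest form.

3*g - 4*x

9*g² - 16*x² factors as -(-3*g + 4*x)*(3*g + 4*x).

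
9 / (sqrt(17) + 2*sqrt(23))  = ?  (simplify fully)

Multiply numerator and denominator by -sqrt(17) + 2*sqrt(23).
Denominator becomes 75; numerator becomes -9*sqrt(17) + 18*sqrt(23).

(-3*sqrt(17) + 6*sqrt(23))/25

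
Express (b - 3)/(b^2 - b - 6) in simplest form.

1/(b + 2)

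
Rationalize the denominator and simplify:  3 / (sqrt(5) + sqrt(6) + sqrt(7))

Group as (sqrt(6) + sqrt(7)) + sqrt(5); multiply by (sqrt(6) + sqrt(7)) - sqrt(5), then rationalise the remaining surd.

(-3*sqrt(210) + 6*sqrt(7) + 9*sqrt(6) + 12*sqrt(5))/52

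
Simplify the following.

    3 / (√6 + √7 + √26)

-75*√7 - 81*√6 + 12*√273 + 39*√26

Group as (√6 + √7) + √26; multiply by (√6 + √7) - √26, then rationalise the remaining surd.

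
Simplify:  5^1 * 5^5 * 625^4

5^22

5^1 = 5^1; 5^5 = 5^5; 625^4 = 5^16
Combine exponents: 5^22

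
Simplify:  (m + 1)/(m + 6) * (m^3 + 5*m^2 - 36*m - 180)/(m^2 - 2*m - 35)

(m^2 - 5*m - 6)/(m - 7)

Factor: m^3 + 5*m^2 - 36*m - 180 = (m - 6)*(m + 6)*(m + 5);  m^2 - 2*m - 35 = (m + 5)*(m - 7)
Cancel the common factors (m + 6), (m + 5).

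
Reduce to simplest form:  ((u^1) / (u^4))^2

u^(-6)

Inside the bracket: (u^-3)
Raise to the power 2: (u^-6)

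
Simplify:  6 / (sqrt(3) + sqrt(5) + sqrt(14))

(-sqrt(210) - 3*sqrt(14) + 6*sqrt(5) + 8*sqrt(3))/2

Group as (sqrt(3) + sqrt(14)) + sqrt(5); multiply by (sqrt(3) + sqrt(14)) - sqrt(5), then rationalise the remaining surd.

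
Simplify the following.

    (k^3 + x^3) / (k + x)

k^3 + x^3 = (k + x)(k^2 - k*x + x^2).

k^2 - k*x + x^2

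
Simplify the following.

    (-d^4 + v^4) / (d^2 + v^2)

-d^4 + v^4 factors as (-d + v)*(d + v)*(d^2 + v^2).

-d^2 + v^2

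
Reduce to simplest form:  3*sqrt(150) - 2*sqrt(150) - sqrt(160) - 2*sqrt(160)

3*sqrt(150) = 15*sqrt(6); 2*sqrt(150) = 10*sqrt(6); sqrt(160) = 4*sqrt(10); 2*sqrt(160) = 8*sqrt(10)

-12*sqrt(10) + 5*sqrt(6)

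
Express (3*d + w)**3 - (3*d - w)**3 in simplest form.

Binomially expand both and collect terms in (3*d), w.

2*w*(27*d**2 + w**2)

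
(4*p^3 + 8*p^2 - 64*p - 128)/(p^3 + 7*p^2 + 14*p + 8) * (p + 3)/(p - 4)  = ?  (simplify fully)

(4*p + 12)/(p + 1)

Factor: 4*p^3 + 8*p^2 - 64*p - 128 = 4*(p + 2)*(p + 4)*(p - 4);  p^3 + 7*p^2 + 14*p + 8 = (p + 4)*(p + 2)*(p + 1)
Cancel the common factors (p + 4), (p + 2), (p - 4).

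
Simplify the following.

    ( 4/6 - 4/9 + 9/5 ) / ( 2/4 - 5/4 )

-364/135

Numerator: 4/6 - 4/9 + 9/5 = 91/45
Denominator: 2/4 - 5/4 = -3/4
Divide: (91/45) · (-4/3) = -364/135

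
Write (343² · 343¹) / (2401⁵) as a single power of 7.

7^(-11)

343² = 7^6; 343¹ = 7^3; 2401⁵ = 7^20
Combine exponents: 7^(-11)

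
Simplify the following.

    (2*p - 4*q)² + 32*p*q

4*(p + 2*q)²

After expansion: 4*p² + 16*p*q + 16*q² — a perfect-square trinomial.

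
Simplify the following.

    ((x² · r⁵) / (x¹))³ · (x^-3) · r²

r^17

Inside the bracket: x¹ · r⁵
Raise to the power 3: x³ · r^15
Multiply by (x^-3) · r²: add exponents.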